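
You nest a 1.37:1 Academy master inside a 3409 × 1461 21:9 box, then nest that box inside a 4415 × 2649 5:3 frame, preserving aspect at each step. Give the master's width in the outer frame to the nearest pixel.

First fit — 1.37:1 Academy into 3409×1461 spans the height: 2001.57 × 1461.00.
The 21:9 canvas is width-limited in 4415×2649, giving 4415.00 × 1892.14; scale factor 1.2951.
So the master's width is 2001.57 × 1.2951 ≈ 2592.24.

2592 px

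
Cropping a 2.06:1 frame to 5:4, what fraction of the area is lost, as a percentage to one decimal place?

5:4 is narrower than 2.06:1, so the crop keeps the full height and trims the width.
Area ratio = (1.250)/(2.060) = 60.68%; the remaining 39.32% is cropped out.

39.3%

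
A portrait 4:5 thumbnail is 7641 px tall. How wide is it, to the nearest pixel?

6113 px

At portrait 4:5, 7641 × 4/5 ≈ 6112.80.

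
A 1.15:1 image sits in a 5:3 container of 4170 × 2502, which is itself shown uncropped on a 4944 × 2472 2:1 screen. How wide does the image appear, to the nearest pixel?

2843 px

Inside the 4170×2502 canvas the image is height-limited at 2877.30 × 2502.00.
Second fit — the 5:3 canvas into 4944×2472 spans the height: 4120.00 × 2472.00 (×0.9880 from 4170×2502).
Applying the same ×0.9880: 2877.30 → 2842.80.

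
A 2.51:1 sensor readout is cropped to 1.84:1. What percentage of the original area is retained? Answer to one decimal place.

73.3%

Going from 2.51:1 to 1.84:1 means cutting width while keeping height.
Fraction kept = (1.840)/(2.510) ≈ 73.31%.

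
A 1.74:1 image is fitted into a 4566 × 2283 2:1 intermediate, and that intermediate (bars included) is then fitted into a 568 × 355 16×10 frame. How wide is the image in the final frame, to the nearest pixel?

Inside the 4566×2283 canvas the image is height-limited at 3972.42 × 2283.00.
2:1 in 568×355: fills the width, so the intermediate becomes 568.00 × 284.00 — a scale of ×0.1244.
So the image's width is 3972.42 × 0.1244 ≈ 494.16.

494 px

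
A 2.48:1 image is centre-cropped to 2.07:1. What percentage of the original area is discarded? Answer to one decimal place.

Going from 2.48:1 to 2.07:1 means cutting width while keeping height.
Fraction kept = (2.070)/(2.480) ≈ 83.47%, so 16.53% is lost.

16.5%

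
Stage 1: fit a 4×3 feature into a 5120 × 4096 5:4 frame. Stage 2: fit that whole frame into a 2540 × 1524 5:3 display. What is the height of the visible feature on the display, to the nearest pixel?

First fit — 4×3 into 5120×4096 spans the width: 5120.00 × 3840.00.
Second fit — the 5:4 canvas into 2540×1524 spans the height: 1905.00 × 1524.00 (×0.3721 from 5120×4096).
So the feature's height is 3840.00 × 0.3721 ≈ 1428.75.

1429 px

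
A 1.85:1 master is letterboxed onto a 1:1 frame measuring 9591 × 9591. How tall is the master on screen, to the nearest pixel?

5184 px

1.85:1 is wider than 1:1, so it spans the full width.
Content height = 9591 / 1.850 ≈ 5184.32 px.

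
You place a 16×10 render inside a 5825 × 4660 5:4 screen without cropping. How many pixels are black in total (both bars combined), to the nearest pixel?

Since 1.600 > 1.250, the render is width-limited.
That makes the image 3640.6250 px tall (5825 × 10/16).
4660 − 3640.6250 = 1019.3750 px of bars.
Bar area = 1019.3750 × 5825 ≈ 5937859 px.

5937859 pixels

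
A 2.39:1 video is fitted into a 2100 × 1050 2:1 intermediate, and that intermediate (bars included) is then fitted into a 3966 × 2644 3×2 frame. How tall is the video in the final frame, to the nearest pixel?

1659 px

2.39:1 in 2100×1050: fills the width, so the video is 2100.00 × 878.66.
Second fit — the 2:1 canvas into 3966×2644 spans the width: 3966.00 × 1983.00 (×1.8886 from 2100×1050).
The video scales with it: height 878.66 × 1.8886 ≈ 1659.41.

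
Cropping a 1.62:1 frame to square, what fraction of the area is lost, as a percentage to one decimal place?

38.3%

square is narrower than 1.62:1, so the crop keeps the full height and trims the width.
Area ratio = (1.000)/(1.620) = 61.73%; the remaining 38.27% is cropped out.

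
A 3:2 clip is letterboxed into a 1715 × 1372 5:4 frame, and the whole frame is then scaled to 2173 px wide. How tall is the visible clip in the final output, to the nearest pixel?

Fitted into 1715×1372, the clip spans the width; its height is 1715 × 2/3 ≈ 1143.33 px.
Resizing to 2173 px wide multiplies everything by 1.2671: 1143.33 → 1448.67 px.

1449 px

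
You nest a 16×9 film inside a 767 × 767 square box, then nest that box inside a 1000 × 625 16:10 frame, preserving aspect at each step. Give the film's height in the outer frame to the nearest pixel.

352 px

First fit — 16×9 into 767×767 spans the width: 767.00 × 431.44.
Second fit — the square canvas into 1000×625 spans the height: 625.00 × 625.00 (×0.8149 from 767×767).
Applying the same ×0.8149: 431.44 → 351.56.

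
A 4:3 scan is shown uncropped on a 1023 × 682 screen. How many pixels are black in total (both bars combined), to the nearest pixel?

4:3 (1.333) < 3×2 (1.500), so the scan fills the height.
The scan is 682 × 4/3 ≈ 909.3333 px wide.
Black = 1023 − 909.3333 = 113.6667 px.
Across the 682-px span: 113.6667 × 682 ≈ 77521 px.

77521 pixels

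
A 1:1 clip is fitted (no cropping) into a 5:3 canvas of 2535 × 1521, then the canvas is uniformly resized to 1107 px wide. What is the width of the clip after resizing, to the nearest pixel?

At 2535×1521 the clip is height-limited, so width = 1521 × 1/1 ≈ 1521.00 px.
The frame scales by 1107/2535 = 0.4367; 1521.00 × 0.4367 ≈ 664.20 px.

664 px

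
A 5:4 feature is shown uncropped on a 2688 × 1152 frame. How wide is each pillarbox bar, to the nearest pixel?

5:4 is narrower than 21:9, so it spans the full height.
The feature is 1152 × 5/4 ≈ 1440.00 px wide.
Black = 2688 − 1440.00 = 1248.00 px, or 624.00 per bar.

624 px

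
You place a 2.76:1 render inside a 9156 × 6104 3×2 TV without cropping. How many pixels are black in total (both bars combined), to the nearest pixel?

25514189 pixels

2.76:1 is wider than 3×2, so it spans the full width.
Content height = 9156 / 2.760 ≈ 3317.3913 px.
Leftover height: 6104 − 3317.3913 = 2786.6087 px.
Across the 9156-px span: 2786.6087 × 9156 ≈ 25514189 px.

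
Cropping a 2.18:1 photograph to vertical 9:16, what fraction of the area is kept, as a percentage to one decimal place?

vertical 9:16 is narrower than 2.18:1, so the crop keeps the full height and trims the width.
Area ratio = (0.562)/(2.180) = 25.80% retained.

25.8%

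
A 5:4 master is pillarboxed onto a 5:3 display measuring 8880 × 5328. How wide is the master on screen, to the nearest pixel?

5:4 is narrower than 5:3, so it spans the full height.
The master is 5328 × 5/4 ≈ 6660.00 px wide.

6660 px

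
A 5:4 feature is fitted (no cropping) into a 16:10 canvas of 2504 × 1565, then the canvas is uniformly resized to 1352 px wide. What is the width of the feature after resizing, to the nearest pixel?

1056 px

In the 2504×1565 frame the feature fills the height: width = 1565 × 5/4 ≈ 1956.25 px.
Scaling 2504 → 1352 is ×0.5399, so the width becomes 1956.25 × 0.5399 ≈ 1056.25 px.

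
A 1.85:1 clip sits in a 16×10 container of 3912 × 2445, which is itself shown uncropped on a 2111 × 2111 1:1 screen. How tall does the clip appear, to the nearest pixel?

1141 px

Inside the 3912×2445 canvas the clip is width-limited at 3912.00 × 2114.59.
Second fit — the 16×10 canvas into 2111×2111 spans the width: 2111.00 × 1319.38 (×0.5396 from 3912×2445).
So the clip's height is 2114.59 × 0.5396 ≈ 1141.08.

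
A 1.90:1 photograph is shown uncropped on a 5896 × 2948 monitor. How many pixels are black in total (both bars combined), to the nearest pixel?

869070 pixels

1.90:1 is narrower than Univisium 2:1, so it spans the full height.
The photograph is 2948 × 1.900 ≈ 5601.2000 px wide.
Black = 5896 − 5601.2000 = 294.8000 px.
Bar area = 294.8000 × 2948 ≈ 869070 px.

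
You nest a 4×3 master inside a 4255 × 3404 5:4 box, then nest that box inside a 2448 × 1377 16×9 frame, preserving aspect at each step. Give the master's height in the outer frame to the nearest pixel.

1291 px

Inside the 4255×3404 canvas the master is width-limited at 4255.00 × 3191.25.
Second fit — the 5:4 canvas into 2448×1377 spans the height: 1721.25 × 1377.00 (×0.4045 from 4255×3404).
So the master's height is 3191.25 × 0.4045 ≈ 1290.94.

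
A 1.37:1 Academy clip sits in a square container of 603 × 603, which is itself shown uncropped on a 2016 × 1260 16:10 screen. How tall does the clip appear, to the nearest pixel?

920 px

First fit — 1.37:1 Academy into 603×603 spans the width: 603.00 × 440.15.
square in 2016×1260: fills the height, so the intermediate becomes 1260.00 × 1260.00 — a scale of ×2.0896.
Applying the same ×2.0896: 440.15 → 919.71.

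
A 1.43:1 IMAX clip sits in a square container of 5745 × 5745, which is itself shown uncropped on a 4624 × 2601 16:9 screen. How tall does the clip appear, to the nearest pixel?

1.43:1 IMAX in 5745×5745: fills the width, so the clip is 5745.00 × 4017.48.
Second fit — the square canvas into 4624×2601 spans the height: 2601.00 × 2601.00 (×0.4527 from 5745×5745).
Applying the same ×0.4527: 4017.48 → 1818.88.

1819 px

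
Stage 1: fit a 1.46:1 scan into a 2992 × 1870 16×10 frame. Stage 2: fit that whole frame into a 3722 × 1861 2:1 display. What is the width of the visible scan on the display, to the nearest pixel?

Inside the 2992×1870 canvas the scan is height-limited at 2730.20 × 1870.00.
16×10 in 3722×1861: fills the height, so the intermediate becomes 2977.60 × 1861.00 — a scale of ×0.9952.
The scan scales with it: width 2730.20 × 0.9952 ≈ 2717.06.

2717 px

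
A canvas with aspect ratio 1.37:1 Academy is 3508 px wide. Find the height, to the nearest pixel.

2561 px

At 1.37:1 Academy, 3508 / 1.370 ≈ 2560.58.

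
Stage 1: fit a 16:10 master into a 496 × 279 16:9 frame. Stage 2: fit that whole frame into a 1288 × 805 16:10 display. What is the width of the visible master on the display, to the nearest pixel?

First fit — 16:10 into 496×279 spans the height: 446.40 × 279.00.
16:9 in 1288×805: fills the width, so the intermediate becomes 1288.00 × 724.50 — a scale of ×2.5968.
Applying the same ×2.5968: 446.40 → 1159.20.

1159 px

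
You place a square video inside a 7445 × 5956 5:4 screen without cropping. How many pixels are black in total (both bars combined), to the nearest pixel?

8868484 pixels

Since 1.000 < 1.250, the video is height-limited.
The video is 5956 × 1/1 ≈ 5956.0000 px wide.
Leftover width: 7445 − 5956.0000 = 1489.0000 px.
Across the 5956-px span: 1489.0000 × 5956 ≈ 8868484 px.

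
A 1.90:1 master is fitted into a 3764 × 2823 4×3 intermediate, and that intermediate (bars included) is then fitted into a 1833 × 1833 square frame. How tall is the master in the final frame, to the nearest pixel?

965 px

Inside the 3764×2823 canvas the master is width-limited at 3764.00 × 1981.05.
4×3 in 1833×1833: fills the width, so the intermediate becomes 1833.00 × 1374.75 — a scale of ×0.4870.
Applying the same ×0.4870: 1981.05 → 964.74.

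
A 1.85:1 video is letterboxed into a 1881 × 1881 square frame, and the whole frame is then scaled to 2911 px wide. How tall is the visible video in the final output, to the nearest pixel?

In the 1881×1881 frame the video fills the width: height = 1881 / 1.850 ≈ 1016.76 px.
Scaling 1881 → 2911 is ×1.5476, so the height becomes 1016.76 × 1.5476 ≈ 1573.51 px.

1574 px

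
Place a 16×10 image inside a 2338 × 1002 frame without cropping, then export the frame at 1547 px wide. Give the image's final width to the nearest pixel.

1061 px

Fitted into 2338×1002, the image spans the height; its width is 1002 × 16/10 ≈ 1603.20 px.
Scaling 2338 → 1547 is ×0.6617, so the width becomes 1603.20 × 0.6617 ≈ 1060.80 px.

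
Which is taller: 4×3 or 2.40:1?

4×3

4×3 = 1.333 and 2.4; 2.4 > 1.333. The smaller width-to-height ratio is the taller frame.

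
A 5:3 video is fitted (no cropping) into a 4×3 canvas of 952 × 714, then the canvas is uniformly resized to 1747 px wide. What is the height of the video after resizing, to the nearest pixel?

1048 px

In the 952×714 frame the video fills the width: height = 952 × 3/5 ≈ 571.20 px.
The frame scales by 1747/952 = 1.8351; 571.20 × 1.8351 ≈ 1048.20 px.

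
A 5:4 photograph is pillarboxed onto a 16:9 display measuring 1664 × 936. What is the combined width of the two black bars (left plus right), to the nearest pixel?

494 px

5:4 (1.250) < 16:9 (1.778), so the photograph fills the height.
The photograph is 936 × 5/4 ≈ 1170.00 px wide.
1664 − 1170.00 = 494.00 px of bars.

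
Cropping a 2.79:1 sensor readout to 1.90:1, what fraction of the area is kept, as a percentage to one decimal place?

68.1%

Going from 2.79:1 to 1.90:1 means cutting width while keeping height.
Fraction kept = (1.900)/(2.790) ≈ 68.10%.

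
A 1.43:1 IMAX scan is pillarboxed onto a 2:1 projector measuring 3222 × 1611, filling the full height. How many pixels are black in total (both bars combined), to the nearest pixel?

1479333 pixels

Content width = 1611 × 1.430 ≈ 2303.7300 px.
Black = 3222 − 2303.7300 = 918.2700 px.
That's 918.2700 × 1611 ≈ 1479333 black pixels.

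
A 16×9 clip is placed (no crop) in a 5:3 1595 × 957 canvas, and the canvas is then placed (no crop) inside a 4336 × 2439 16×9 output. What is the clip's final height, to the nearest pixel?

2287 px

16×9 in 1595×957: fills the width, so the clip is 1595.00 × 897.19.
Second fit — the 5:3 canvas into 4336×2439 spans the height: 4065.00 × 2439.00 (×2.5486 from 1595×957).
Applying the same ×2.5486: 897.19 → 2286.56.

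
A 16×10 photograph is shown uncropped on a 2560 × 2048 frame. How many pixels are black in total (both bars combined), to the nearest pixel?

1146880 pixels

16×10 is wider than 5:4, so it spans the full width.
The photograph is 2560 × 10/16 ≈ 1600.0000 px tall.
2048 − 1600.0000 = 448.0000 px of bars.
Across the 2560-px span: 448.0000 × 2560 ≈ 1146880 px.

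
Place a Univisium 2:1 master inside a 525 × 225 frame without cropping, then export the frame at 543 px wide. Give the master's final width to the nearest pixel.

465 px

Fitted into 525×225, the master spans the height; its width is 225 × 2/1 ≈ 450.00 px.
The frame scales by 543/525 = 1.0343; 450.00 × 1.0343 ≈ 465.43 px.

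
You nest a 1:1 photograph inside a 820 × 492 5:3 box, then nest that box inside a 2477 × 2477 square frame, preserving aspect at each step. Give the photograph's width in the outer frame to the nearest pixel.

First fit — 1:1 into 820×492 spans the height: 492.00 × 492.00.
The 5:3 canvas is width-limited in 2477×2477, giving 2477.00 × 1486.20; scale factor 3.0207.
The photograph scales with it: width 492.00 × 3.0207 ≈ 1486.20.

1486 px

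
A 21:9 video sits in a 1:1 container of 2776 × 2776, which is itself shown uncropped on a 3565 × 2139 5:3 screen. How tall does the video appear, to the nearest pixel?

917 px

First fit — 21:9 into 2776×2776 spans the width: 2776.00 × 1189.71.
1:1 in 3565×2139: fills the height, so the intermediate becomes 2139.00 × 2139.00 — a scale of ×0.7705.
So the video's height is 1189.71 × 0.7705 ≈ 916.71.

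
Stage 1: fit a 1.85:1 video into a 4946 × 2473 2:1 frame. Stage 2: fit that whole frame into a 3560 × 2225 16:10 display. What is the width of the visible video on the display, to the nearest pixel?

First fit — 1.85:1 into 4946×2473 spans the height: 4575.05 × 2473.00.
2:1 in 3560×2225: fills the width, so the intermediate becomes 3560.00 × 1780.00 — a scale of ×0.7198.
The video scales with it: width 4575.05 × 0.7198 ≈ 3293.00.

3293 px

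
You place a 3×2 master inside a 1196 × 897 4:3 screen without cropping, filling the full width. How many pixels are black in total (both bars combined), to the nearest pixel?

119201 pixels

Content height = 1196 × 2/3 ≈ 797.3333 px.
Black = 897 − 797.3333 = 99.6667 px.
That's 99.6667 × 1196 ≈ 119201 black pixels.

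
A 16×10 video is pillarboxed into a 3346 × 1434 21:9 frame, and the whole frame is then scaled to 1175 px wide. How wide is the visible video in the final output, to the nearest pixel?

806 px

In the 3346×1434 frame the video fills the height: width = 1434 × 16/10 ≈ 2294.40 px.
Resizing to 1175 px wide multiplies everything by 0.3512: 2294.40 → 805.71 px.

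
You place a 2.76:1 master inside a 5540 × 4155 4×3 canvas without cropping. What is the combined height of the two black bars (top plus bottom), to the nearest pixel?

2148 px

2.76:1 (2.760) > 4×3 (1.333), so the master fills the width.
That makes the image 2007.25 px tall (5540 / 2.760).
Leftover height: 4155 − 2007.25 = 2147.75 px.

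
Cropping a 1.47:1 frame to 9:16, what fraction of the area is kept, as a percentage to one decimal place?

38.3%

The height stays; only width is cut (since 9:16 is narrower than 1.47:1).
Area ratio = (0.562)/(1.470) = 38.27% retained.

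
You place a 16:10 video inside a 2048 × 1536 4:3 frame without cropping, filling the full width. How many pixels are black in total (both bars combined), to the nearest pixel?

The video is 2048 × 10/16 ≈ 1280.0000 px tall.
1536 − 1280.0000 = 256.0000 px of bars.
Bar area = 256.0000 × 2048 ≈ 524288 px.

524288 pixels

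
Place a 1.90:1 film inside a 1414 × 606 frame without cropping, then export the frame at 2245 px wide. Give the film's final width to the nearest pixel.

In the 1414×606 frame the film fills the height: width = 606 × 1.900 ≈ 1151.40 px.
Scaling 1414 → 2245 is ×1.5877, so the width becomes 1151.40 × 1.5877 ≈ 1828.07 px.

1828 px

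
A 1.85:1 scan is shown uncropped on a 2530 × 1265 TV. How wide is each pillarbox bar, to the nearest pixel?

1.85:1 (1.850) < 2:1 (2.000), so the scan fills the height.
Content width = 1265 × 1.850 ≈ 2340.25 px.
Black = 2530 − 2340.25 = 189.75 px, or 94.88 per bar.

95 px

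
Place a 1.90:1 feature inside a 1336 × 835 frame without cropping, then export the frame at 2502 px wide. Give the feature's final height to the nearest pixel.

1317 px

At 1336×835 the feature is width-limited, so height = 1336 / 1.900 ≈ 703.16 px.
Scaling 1336 → 2502 is ×1.8728, so the height becomes 703.16 × 1.8728 ≈ 1316.84 px.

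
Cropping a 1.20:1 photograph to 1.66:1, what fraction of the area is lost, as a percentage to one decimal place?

27.7%

Going from 1.20:1 to 1.66:1 means cutting height while keeping width.
Area ratio = (1.200)/(1.660) = 72.29%; the remaining 27.71% is cropped out.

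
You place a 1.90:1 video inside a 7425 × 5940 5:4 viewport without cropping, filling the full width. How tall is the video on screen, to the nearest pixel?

3908 px

That makes the image 3907.89 px tall (7425 / 1.900).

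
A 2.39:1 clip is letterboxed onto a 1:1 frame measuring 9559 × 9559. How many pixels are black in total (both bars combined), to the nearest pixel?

2.39:1 is wider than 1:1, so it spans the full width.
That makes the image 3999.5816 px tall (9559 / 2.390).
Black = 9559 − 3999.5816 = 5559.4184 px.
That's 5559.4184 × 9559 ≈ 53142481 black pixels.

53142481 pixels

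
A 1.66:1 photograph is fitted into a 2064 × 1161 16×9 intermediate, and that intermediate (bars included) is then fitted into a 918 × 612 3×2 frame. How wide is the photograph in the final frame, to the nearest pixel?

Inside the 2064×1161 canvas the photograph is height-limited at 1927.26 × 1161.00.
16×9 in 918×612: fills the width, so the intermediate becomes 918.00 × 516.38 — a scale of ×0.4448.
The photograph scales with it: width 1927.26 × 0.4448 ≈ 857.18.

857 px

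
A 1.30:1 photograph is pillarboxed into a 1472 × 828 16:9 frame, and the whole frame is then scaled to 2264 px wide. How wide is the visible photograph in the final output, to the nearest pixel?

1656 px

In the 1472×828 frame the photograph fills the height: width = 828 × 1.300 ≈ 1076.40 px.
Resizing to 2264 px wide multiplies everything by 1.5380: 1076.40 → 1655.55 px.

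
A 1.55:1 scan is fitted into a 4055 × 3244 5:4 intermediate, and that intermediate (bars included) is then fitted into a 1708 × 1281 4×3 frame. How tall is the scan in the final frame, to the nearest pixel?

1033 px

1.55:1 in 4055×3244: fills the width, so the scan is 4055.00 × 2616.13.
5:4 in 1708×1281: fills the height, so the intermediate becomes 1601.25 × 1281.00 — a scale of ×0.3949.
The scan scales with it: height 2616.13 × 0.3949 ≈ 1033.06.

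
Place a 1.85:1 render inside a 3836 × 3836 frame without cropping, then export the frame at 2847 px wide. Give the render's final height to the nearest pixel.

Fitted into 3836×3836, the render spans the width; its height is 3836 / 1.850 ≈ 2073.51 px.
The frame scales by 2847/3836 = 0.7422; 2073.51 × 0.7422 ≈ 1538.92 px.

1539 px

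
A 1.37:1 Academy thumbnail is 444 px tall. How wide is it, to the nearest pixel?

608 px

Width = 444 × 1.370 = 608.28.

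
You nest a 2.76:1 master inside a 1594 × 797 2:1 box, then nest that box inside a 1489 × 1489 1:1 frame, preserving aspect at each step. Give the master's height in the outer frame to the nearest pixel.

2.76:1 in 1594×797: fills the width, so the master is 1594.00 × 577.54.
The 2:1 canvas is width-limited in 1489×1489, giving 1489.00 × 744.50; scale factor 0.9341.
So the master's height is 577.54 × 0.9341 ≈ 539.49.

539 px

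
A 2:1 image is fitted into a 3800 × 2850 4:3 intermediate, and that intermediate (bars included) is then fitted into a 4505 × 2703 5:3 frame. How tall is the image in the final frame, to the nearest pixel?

1802 px

2:1 in 3800×2850: fills the width, so the image is 3800.00 × 1900.00.
Second fit — the 4:3 canvas into 4505×2703 spans the height: 3604.00 × 2703.00 (×0.9484 from 3800×2850).
The image scales with it: height 1900.00 × 0.9484 ≈ 1802.00.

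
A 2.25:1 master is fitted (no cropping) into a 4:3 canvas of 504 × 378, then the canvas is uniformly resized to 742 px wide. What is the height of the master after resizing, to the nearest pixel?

330 px

In the 504×378 frame the master fills the width: height = 504 / 2.250 ≈ 224.00 px.
Scaling 504 → 742 is ×1.4722, so the height becomes 224.00 × 1.4722 ≈ 329.78 px.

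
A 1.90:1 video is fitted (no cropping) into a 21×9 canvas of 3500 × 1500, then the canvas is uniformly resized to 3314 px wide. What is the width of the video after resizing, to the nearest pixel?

2699 px

In the 3500×1500 frame the video fills the height: width = 1500 × 1.900 ≈ 2850.00 px.
Scaling 3500 → 3314 is ×0.9469, so the width becomes 2850.00 × 0.9469 ≈ 2698.54 px.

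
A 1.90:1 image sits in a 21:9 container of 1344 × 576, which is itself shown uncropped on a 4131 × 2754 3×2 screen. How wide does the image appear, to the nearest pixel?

3364 px

1.90:1 in 1344×576: fills the height, so the image is 1094.40 × 576.00.
Second fit — the 21:9 canvas into 4131×2754 spans the width: 4131.00 × 1770.43 (×3.0737 from 1344×576).
Applying the same ×3.0737: 1094.40 → 3363.81.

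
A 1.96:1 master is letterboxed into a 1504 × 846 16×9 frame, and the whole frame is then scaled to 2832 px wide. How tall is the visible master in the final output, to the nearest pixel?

1445 px

Fitted into 1504×846, the master spans the width; its height is 1504 / 1.960 ≈ 767.35 px.
The frame scales by 2832/1504 = 1.8830; 767.35 × 1.8830 ≈ 1444.90 px.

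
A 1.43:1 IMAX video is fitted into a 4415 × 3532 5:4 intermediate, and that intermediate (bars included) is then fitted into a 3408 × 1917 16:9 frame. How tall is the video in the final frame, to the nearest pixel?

Inside the 4415×3532 canvas the video is width-limited at 4415.00 × 3087.41.
5:4 in 3408×1917: fills the height, so the intermediate becomes 2396.25 × 1917.00 — a scale of ×0.5428.
So the video's height is 3087.41 × 0.5428 ≈ 1675.70.

1676 px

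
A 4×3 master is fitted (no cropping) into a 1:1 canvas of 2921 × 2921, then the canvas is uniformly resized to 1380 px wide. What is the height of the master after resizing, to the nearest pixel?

In the 2921×2921 frame the master fills the width: height = 2921 × 3/4 ≈ 2190.75 px.
Scaling 2921 → 1380 is ×0.4724, so the height becomes 2190.75 × 0.4724 ≈ 1035.00 px.

1035 px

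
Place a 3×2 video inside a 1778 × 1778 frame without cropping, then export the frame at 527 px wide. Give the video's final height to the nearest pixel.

At 1778×1778 the video is width-limited, so height = 1778 × 2/3 ≈ 1185.33 px.
Resizing to 527 px wide multiplies everything by 0.2964: 1185.33 → 351.33 px.

351 px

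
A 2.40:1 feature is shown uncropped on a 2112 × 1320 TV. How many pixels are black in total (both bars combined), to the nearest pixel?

Since 2.400 > 1.600, the feature is width-limited.
That makes the image 880.0000 px tall (2112 / 2.400).
Leftover height: 1320 − 880.0000 = 440.0000 px.
Bar area = 440.0000 × 2112 ≈ 929280 px.

929280 pixels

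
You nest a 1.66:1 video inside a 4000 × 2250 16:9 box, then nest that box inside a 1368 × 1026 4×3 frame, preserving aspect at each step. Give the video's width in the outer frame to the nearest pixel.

1.66:1 in 4000×2250: fills the height, so the video is 3735.00 × 2250.00.
16:9 in 1368×1026: fills the width, so the intermediate becomes 1368.00 × 769.50 — a scale of ×0.3420.
The video scales with it: width 3735.00 × 0.3420 ≈ 1277.37.

1277 px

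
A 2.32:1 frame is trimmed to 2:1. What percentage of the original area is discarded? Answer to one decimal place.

13.8%

The height stays; only width is cut (since 2:1 is narrower than 2.32:1).
(2.000)/(2.320) ≈ 0.862 of the area survives, leaving 13.79% discarded.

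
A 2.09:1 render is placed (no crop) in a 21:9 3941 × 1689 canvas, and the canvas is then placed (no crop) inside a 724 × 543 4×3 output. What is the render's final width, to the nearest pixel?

First fit — 2.09:1 into 3941×1689 spans the height: 3530.01 × 1689.00.
The 21:9 canvas is width-limited in 724×543, giving 724.00 × 310.29; scale factor 0.1837.
So the render's width is 3530.01 × 0.1837 ≈ 648.50.

648 px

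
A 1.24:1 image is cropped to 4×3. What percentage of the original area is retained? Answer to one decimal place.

Going from 1.24:1 to 4×3 means cutting height while keeping width.
(1.240)/(1.333) ≈ 0.930 of the area survives.

93.0%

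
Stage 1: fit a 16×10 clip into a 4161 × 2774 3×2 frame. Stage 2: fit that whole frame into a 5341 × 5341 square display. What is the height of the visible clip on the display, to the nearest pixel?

Inside the 4161×2774 canvas the clip is width-limited at 4161.00 × 2600.62.
Second fit — the 3×2 canvas into 5341×5341 spans the width: 5341.00 × 3560.67 (×1.2836 from 4161×2774).
So the clip's height is 2600.62 × 1.2836 ≈ 3338.12.

3338 px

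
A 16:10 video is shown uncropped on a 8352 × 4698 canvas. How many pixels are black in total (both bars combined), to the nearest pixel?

16:10 is narrower than 16×9, so it spans the full height.
Content width = 4698 × 16/10 ≈ 7516.8000 px.
8352 − 7516.8000 = 835.2000 px of bars.
Across the 4698-px span: 835.2000 × 4698 ≈ 3923770 px.

3923770 pixels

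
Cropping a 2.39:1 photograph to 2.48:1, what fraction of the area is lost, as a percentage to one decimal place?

Going from 2.39:1 to 2.48:1 means cutting height while keeping width.
Area ratio = (2.390)/(2.480) = 96.37%; the remaining 3.63% is cropped out.

3.6%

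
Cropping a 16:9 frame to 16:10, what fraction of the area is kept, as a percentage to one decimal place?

90.0%

The height stays; only width is cut (since 16:10 is narrower than 16:9).
Area ratio = (1.600)/(1.778) = 90.00% retained.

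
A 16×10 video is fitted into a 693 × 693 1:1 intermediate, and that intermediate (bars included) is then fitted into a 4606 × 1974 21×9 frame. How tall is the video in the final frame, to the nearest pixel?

1234 px

16×10 in 693×693: fills the width, so the video is 693.00 × 433.12.
1:1 in 4606×1974: fills the height, so the intermediate becomes 1974.00 × 1974.00 — a scale of ×2.8485.
So the video's height is 433.12 × 2.8485 ≈ 1233.75.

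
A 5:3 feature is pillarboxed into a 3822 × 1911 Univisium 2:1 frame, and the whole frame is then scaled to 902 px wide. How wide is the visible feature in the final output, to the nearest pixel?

In the 3822×1911 frame the feature fills the height: width = 1911 × 5/3 ≈ 3185.00 px.
The frame scales by 902/3822 = 0.2360; 3185.00 × 0.2360 ≈ 751.67 px.

752 px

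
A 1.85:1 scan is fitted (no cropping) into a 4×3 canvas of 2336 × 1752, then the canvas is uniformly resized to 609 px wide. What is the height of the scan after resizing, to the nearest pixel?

329 px

At 2336×1752 the scan is width-limited, so height = 2336 / 1.850 ≈ 1262.70 px.
Scaling 2336 → 609 is ×0.2607, so the height becomes 1262.70 × 0.2607 ≈ 329.19 px.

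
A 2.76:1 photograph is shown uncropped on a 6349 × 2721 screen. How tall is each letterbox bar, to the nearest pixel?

2.76:1 (2.760) > 21:9 (2.333), so the photograph fills the width.
The photograph is 6349 / 2.760 ≈ 2300.36 px tall.
2721 − 2300.36 = 420.64 px of bars (210.32 each).

210 px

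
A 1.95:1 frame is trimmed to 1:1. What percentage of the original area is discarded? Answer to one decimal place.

48.7%

The height stays; only width is cut (since 1:1 is narrower than 1.95:1).
Fraction kept = (1.000)/(1.950) ≈ 51.28%, so 48.72% is lost.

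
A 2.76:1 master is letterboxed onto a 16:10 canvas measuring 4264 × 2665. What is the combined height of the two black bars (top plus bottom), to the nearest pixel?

1120 px

Since 2.760 > 1.600, the master is width-limited.
Content height = 4264 / 2.760 ≈ 1544.93 px.
2665 − 1544.93 = 1120.07 px of bars.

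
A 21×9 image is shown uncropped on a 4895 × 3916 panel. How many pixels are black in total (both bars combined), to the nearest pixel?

Since 2.333 > 1.250, the image is width-limited.
The image is 4895 × 9/21 ≈ 2097.8571 px tall.
Black = 3916 − 2097.8571 = 1818.1429 px.
That's 1818.1429 × 4895 ≈ 8899809 black pixels.

8899809 pixels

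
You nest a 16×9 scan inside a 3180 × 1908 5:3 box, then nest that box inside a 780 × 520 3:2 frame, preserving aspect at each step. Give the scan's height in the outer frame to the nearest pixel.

16×9 in 3180×1908: fills the width, so the scan is 3180.00 × 1788.75.
Second fit — the 5:3 canvas into 780×520 spans the width: 780.00 × 468.00 (×0.2453 from 3180×1908).
Applying the same ×0.2453: 1788.75 → 438.75.

439 px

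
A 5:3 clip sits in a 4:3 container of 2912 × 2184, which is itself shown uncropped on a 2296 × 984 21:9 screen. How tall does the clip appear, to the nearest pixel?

Inside the 2912×2184 canvas the clip is width-limited at 2912.00 × 1747.20.
4:3 in 2296×984: fills the height, so the intermediate becomes 1312.00 × 984.00 — a scale of ×0.4505.
Applying the same ×0.4505: 1747.20 → 787.20.

787 px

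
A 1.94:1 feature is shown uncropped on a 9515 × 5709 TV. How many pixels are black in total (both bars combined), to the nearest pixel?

7653493 pixels

Since 1.940 > 1.667, the feature is width-limited.
Content height = 9515 / 1.940 ≈ 4904.6392 px.
Leftover height: 5709 − 4904.6392 = 804.3608 px.
That's 804.3608 × 9515 ≈ 7653493 black pixels.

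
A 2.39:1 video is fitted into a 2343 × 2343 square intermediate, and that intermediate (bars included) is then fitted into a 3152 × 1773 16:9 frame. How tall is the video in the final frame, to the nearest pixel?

Inside the 2343×2343 canvas the video is width-limited at 2343.00 × 980.33.
The square canvas is height-limited in 3152×1773, giving 1773.00 × 1773.00; scale factor 0.7567.
So the video's height is 980.33 × 0.7567 ≈ 741.84.

742 px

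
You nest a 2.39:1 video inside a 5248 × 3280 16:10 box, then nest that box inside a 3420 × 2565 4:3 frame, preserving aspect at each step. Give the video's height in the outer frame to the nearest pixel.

1431 px

First fit — 2.39:1 into 5248×3280 spans the width: 5248.00 × 2195.82.
The 16:10 canvas is width-limited in 3420×2565, giving 3420.00 × 2137.50; scale factor 0.6517.
So the video's height is 2195.82 × 0.6517 ≈ 1430.96.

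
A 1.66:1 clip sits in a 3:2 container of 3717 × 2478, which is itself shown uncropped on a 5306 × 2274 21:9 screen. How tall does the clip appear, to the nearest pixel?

2055 px

1.66:1 in 3717×2478: fills the width, so the clip is 3717.00 × 2239.16.
3:2 in 5306×2274: fills the height, so the intermediate becomes 3411.00 × 2274.00 — a scale of ×0.9177.
The clip scales with it: height 2239.16 × 0.9177 ≈ 2054.82.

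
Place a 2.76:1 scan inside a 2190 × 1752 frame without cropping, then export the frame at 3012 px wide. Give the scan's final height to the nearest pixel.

1091 px

At 2190×1752 the scan is width-limited, so height = 2190 / 2.760 ≈ 793.48 px.
Resizing to 3012 px wide multiplies everything by 1.3753: 793.48 → 1091.30 px.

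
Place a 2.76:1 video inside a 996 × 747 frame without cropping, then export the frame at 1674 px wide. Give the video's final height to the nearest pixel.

607 px

Fitted into 996×747, the video spans the width; its height is 996 / 2.760 ≈ 360.87 px.
Resizing to 1674 px wide multiplies everything by 1.6807: 360.87 → 606.52 px.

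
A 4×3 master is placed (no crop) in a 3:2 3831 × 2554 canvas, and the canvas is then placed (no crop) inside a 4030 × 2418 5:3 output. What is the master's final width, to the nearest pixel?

3224 px

Inside the 3831×2554 canvas the master is height-limited at 3405.33 × 2554.00.
3:2 in 4030×2418: fills the height, so the intermediate becomes 3627.00 × 2418.00 — a scale of ×0.9468.
The master scales with it: width 3405.33 × 0.9468 ≈ 3224.00.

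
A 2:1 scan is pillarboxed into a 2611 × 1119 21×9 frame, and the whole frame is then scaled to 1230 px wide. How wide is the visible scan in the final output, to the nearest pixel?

At 2611×1119 the scan is height-limited, so width = 1119 × 2/1 ≈ 2238.00 px.
The frame scales by 1230/2611 = 0.4711; 2238.00 × 0.4711 ≈ 1054.29 px.

1054 px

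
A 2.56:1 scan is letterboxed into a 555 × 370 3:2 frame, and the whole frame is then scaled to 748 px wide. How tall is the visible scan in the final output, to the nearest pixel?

292 px

At 555×370 the scan is width-limited, so height = 555 / 2.560 ≈ 216.80 px.
Resizing to 748 px wide multiplies everything by 1.3477: 216.80 → 292.19 px.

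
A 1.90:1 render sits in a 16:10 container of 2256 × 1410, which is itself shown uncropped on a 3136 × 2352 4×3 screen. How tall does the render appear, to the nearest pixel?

First fit — 1.90:1 into 2256×1410 spans the width: 2256.00 × 1187.37.
16:10 in 3136×2352: fills the width, so the intermediate becomes 3136.00 × 1960.00 — a scale of ×1.3901.
Applying the same ×1.3901: 1187.37 → 1650.53.

1651 px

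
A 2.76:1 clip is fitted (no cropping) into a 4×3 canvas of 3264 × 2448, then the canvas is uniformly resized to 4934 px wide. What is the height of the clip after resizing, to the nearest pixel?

1788 px

In the 3264×2448 frame the clip fills the width: height = 3264 / 2.760 ≈ 1182.61 px.
The frame scales by 4934/3264 = 1.5116; 1182.61 × 1.5116 ≈ 1787.68 px.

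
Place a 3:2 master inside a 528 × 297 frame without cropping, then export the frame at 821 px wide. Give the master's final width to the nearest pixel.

693 px

Fitted into 528×297, the master spans the height; its width is 297 × 3/2 ≈ 445.50 px.
Resizing to 821 px wide multiplies everything by 1.5549: 445.50 → 692.72 px.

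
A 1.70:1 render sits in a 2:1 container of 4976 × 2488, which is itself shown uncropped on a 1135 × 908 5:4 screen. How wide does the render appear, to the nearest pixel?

965 px

1.70:1 in 4976×2488: fills the height, so the render is 4229.60 × 2488.00.
2:1 in 1135×908: fills the width, so the intermediate becomes 1135.00 × 567.50 — a scale of ×0.2281.
The render scales with it: width 4229.60 × 0.2281 ≈ 964.75.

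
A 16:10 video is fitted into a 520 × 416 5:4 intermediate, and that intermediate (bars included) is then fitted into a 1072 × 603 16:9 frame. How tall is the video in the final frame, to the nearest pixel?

471 px

Inside the 520×416 canvas the video is width-limited at 520.00 × 325.00.
Second fit — the 5:4 canvas into 1072×603 spans the height: 753.75 × 603.00 (×1.4495 from 520×416).
So the video's height is 325.00 × 1.4495 ≈ 471.09.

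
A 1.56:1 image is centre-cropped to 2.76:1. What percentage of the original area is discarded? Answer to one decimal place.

The width stays; only height is cut (since 2.76:1 is wider than 1.56:1).
(1.560)/(2.760) ≈ 0.565 of the area survives, leaving 43.48% discarded.

43.5%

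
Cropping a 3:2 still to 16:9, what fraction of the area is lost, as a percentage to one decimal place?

15.6%

16:9 is wider than 3:2, so the crop keeps the full width and trims the height.
Fraction kept = (1.500)/(1.778) ≈ 84.38%, so 15.62% is lost.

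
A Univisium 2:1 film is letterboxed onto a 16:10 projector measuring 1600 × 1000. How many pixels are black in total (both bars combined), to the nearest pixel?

Since 2.000 > 1.600, the film is width-limited.
The film is 1600 × 1/2 ≈ 800.0000 px tall.
1000 − 800.0000 = 200.0000 px of bars.
Across the 1600-px span: 200.0000 × 1600 ≈ 320000 px.

320000 pixels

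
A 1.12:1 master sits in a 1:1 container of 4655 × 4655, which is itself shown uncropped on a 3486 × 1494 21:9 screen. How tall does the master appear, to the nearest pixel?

1334 px

1.12:1 in 4655×4655: fills the width, so the master is 4655.00 × 4156.25.
The 1:1 canvas is height-limited in 3486×1494, giving 1494.00 × 1494.00; scale factor 0.3209.
The master scales with it: height 4156.25 × 0.3209 ≈ 1333.93.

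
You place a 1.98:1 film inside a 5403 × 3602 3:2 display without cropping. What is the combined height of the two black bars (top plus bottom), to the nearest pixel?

873 px

1.98:1 (1.980) > 3:2 (1.500), so the film fills the width.
Content height = 5403 / 1.980 ≈ 2728.79 px.
Leftover height: 3602 − 2728.79 = 873.21 px.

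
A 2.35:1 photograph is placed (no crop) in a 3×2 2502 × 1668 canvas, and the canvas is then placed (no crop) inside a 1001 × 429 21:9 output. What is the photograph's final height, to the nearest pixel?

274 px

2.35:1 in 2502×1668: fills the width, so the photograph is 2502.00 × 1064.68.
The 3×2 canvas is height-limited in 1001×429, giving 643.50 × 429.00; scale factor 0.2572.
Applying the same ×0.2572: 1064.68 → 273.83.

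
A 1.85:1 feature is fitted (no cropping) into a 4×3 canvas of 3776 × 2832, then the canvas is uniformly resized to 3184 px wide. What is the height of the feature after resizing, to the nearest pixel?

Fitted into 3776×2832, the feature spans the width; its height is 3776 / 1.850 ≈ 2041.08 px.
Scaling 3776 → 3184 is ×0.8432, so the height becomes 2041.08 × 0.8432 ≈ 1721.08 px.

1721 px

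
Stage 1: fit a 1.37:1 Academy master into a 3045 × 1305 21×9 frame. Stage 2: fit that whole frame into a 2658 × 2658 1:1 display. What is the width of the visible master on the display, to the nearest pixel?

1.37:1 Academy in 3045×1305: fills the height, so the master is 1787.85 × 1305.00.
21×9 in 2658×2658: fills the width, so the intermediate becomes 2658.00 × 1139.14 — a scale of ×0.8729.
The master scales with it: width 1787.85 × 0.8729 ≈ 1560.63.

1561 px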